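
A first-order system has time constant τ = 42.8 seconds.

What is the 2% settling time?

For first-order system, 2% settling time ≈ 4τ = 4 × 42.8 = 171.2 s.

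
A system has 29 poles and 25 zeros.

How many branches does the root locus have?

Root locus has n branches where n = number of poles = 29.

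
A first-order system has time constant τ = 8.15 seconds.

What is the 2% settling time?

For first-order system, 2% settling time ≈ 4τ = 4 × 8.15 = 32.6 s.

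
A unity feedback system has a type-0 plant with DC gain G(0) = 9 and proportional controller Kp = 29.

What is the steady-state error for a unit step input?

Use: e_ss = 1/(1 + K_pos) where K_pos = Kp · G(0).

K_pos = Kp · G(0) = 29 × 9 = 261. e_ss = 1/(1 + 261) = 0.0038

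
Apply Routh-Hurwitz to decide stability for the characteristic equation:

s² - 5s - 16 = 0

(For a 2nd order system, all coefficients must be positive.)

Coefficients: 1, -5, -16. b=-5, c=-16 not positive, so system is unstable.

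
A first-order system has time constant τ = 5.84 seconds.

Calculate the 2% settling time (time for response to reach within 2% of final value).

For first-order system, 2% settling time ≈ 4τ = 4 × 5.84 = 23.36 s.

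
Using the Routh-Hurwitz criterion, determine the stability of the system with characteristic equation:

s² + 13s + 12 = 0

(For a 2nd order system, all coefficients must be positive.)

Coefficients: 1, 13, 12. All positive, so system is stable.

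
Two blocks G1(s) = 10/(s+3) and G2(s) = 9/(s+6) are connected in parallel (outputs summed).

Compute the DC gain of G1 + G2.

Parallel: G_eq = G1 + G2. DC gain = G1(0) + G2(0) = 10/3 + 9/6 = 3.3333 + 1.5 = 4.8333.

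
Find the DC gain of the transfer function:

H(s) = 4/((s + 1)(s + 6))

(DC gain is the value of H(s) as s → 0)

DC gain = H(0) = 4/(1 × 6) = 4/6 = 0.6667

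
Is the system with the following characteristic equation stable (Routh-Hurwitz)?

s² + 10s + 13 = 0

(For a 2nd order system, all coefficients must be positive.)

Coefficients: 1, 10, 13. All positive, so system is stable.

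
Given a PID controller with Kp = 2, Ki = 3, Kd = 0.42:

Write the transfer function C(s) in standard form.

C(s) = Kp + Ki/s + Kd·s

Substituting values: C(s) = 2 + 3/s + 0.42s = (0.42s² + 2s + 3)/s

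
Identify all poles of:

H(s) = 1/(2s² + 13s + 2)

Discriminant = 13² - 4×2×2 = 169 - 16 = 153 > 0, so two distinct real poles. Using quadratic formula: s = (-13 ± √153)/(2×2) = (-13 ± √153)/4, with √153 ≈ 12.3693. s₁ ≈ -0.1577, s₂ ≈ -6.3423. Poles: s₁ = -0.1577, s₂ = -6.3423.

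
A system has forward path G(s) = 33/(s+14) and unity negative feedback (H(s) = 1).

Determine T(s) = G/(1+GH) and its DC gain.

T(s) = G/(1+GH) = [33/(s+14)] / [1 + 33/(s+14)] = 33/(s+14+33) = 33/(s+47). DC gain = 33/47 = 0.7021.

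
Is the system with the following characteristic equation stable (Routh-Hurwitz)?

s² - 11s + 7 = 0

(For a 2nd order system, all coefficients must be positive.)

Coefficients: 1, -11, 7. b=-11 not positive, so system is unstable.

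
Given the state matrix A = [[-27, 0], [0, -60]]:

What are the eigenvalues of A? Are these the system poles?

For diagonal matrix, eigenvalues are diagonal entries: λ₁ = -27, λ₂ = -60. Eigenvalues of A = system poles.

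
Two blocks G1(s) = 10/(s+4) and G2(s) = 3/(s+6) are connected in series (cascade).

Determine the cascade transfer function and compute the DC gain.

Series: multiply transfer functions. G_eq = 10/(s+4) × 3/(s+6) = 30/((s+4)(s+6)). DC gain = 30/(4×6) = 1.25.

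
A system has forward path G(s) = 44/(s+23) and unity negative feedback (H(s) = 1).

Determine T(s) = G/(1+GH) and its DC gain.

T(s) = G/(1+GH) = [44/(s+23)] / [1 + 44/(s+23)] = 44/(s+23+44) = 44/(s+67). DC gain = 44/67 = 0.6567.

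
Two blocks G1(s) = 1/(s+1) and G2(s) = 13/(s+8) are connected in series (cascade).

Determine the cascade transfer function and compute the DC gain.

Series: multiply transfer functions. G_eq = 1/(s+1) × 13/(s+8) = 13/((s+1)(s+8)). DC gain = 13/(1×8) = 1.625.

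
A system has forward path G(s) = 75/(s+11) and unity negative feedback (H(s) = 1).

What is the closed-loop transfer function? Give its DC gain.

T(s) = G/(1+GH) = [75/(s+11)] / [1 + 75/(s+11)] = 75/(s+11+75) = 75/(s+86). DC gain = 75/86 = 0.8721.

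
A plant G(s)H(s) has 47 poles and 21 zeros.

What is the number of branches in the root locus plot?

Root locus has n branches where n = number of poles = 47.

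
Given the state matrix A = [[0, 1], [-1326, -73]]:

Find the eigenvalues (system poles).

det(A - λI) = λ² - (-73)λ + 1326 = (λ - (-34))(λ - (-39)). Eigenvalues: -34, -39.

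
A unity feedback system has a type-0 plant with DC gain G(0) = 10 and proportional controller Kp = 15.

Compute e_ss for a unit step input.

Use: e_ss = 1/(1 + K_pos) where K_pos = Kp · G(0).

K_pos = Kp · G(0) = 15 × 10 = 150. e_ss = 1/(1 + 150) = 0.0066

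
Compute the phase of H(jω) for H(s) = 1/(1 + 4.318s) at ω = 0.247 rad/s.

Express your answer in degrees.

Phase = -arctan(ωτ) = -arctan(0.247 × 4.318) = -46.8°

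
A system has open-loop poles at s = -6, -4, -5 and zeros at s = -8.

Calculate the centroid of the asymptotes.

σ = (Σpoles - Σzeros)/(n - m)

σ = (Σpoles - Σzeros)/(n - m) = (-15 - (-8))/(3 - 1) = -7/2 = -3.5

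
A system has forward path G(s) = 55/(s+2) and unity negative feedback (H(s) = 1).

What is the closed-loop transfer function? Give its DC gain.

T(s) = G/(1+GH) = [55/(s+2)] / [1 + 55/(s+2)] = 55/(s+2+55) = 55/(s+57). DC gain = 55/57 = 0.9649.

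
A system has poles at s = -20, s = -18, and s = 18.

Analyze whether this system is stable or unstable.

Pole(s) at s = 18 are not in the left half-plane. System is unstable.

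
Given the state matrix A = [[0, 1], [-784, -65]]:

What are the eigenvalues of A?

det(A - λI) = λ² - (-65)λ + 784 = (λ - (-16))(λ - (-49)). Eigenvalues: -16, -49.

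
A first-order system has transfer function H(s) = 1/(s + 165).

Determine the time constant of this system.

For H(s) = 1/(s + 1/τ), the pole is at -1/τ = -165, so τ = 1/165 = 0.0061 s.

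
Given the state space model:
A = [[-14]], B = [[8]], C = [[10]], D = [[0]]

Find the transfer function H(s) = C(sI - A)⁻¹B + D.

(sI - A)⁻¹ = 1/(s + 14). H(s) = 10 × 8/(s + 14) + 0 = 80/(s + 14).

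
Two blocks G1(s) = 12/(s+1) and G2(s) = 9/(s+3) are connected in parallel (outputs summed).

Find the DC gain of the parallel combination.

Parallel: G_eq = G1 + G2. DC gain = G1(0) + G2(0) = 12/1 + 9/3 = 12 + 3 = 15.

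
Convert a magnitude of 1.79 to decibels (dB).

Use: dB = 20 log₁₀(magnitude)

dB = 20 log₁₀(1.79) = 5.1 dB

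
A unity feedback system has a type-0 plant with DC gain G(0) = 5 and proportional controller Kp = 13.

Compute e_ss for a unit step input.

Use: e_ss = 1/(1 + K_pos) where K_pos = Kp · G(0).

K_pos = Kp · G(0) = 13 × 5 = 65. e_ss = 1/(1 + 65) = 0.0152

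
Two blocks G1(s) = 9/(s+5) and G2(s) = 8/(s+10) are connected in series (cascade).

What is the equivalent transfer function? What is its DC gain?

Series: multiply transfer functions. G_eq = 9/(s+5) × 8/(s+10) = 72/((s+5)(s+10)). DC gain = 72/(5×10) = 1.44.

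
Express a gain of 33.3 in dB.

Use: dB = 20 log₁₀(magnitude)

dB = 20 log₁₀(33.3) = 30.4 dB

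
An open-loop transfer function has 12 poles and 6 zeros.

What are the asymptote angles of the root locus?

n - m = 12 - 6 = 6. Angles: θk = (2k + 1)·180°/6 = 30°, 90°, 150°, 210°, 270°, 330°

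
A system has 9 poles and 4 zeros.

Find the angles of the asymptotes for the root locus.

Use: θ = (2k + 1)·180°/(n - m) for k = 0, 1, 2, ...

n - m = 9 - 4 = 5. Angles: θk = (2k + 1)·180°/5 = 36°, 108°, 180°, 252°, 324°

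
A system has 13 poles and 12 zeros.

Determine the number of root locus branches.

Root locus has n branches where n = number of poles = 13.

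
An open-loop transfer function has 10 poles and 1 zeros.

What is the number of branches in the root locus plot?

Root locus has n branches where n = number of poles = 10.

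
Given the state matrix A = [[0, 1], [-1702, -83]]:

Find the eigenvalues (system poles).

det(A - λI) = λ² - (-83)λ + 1702 = (λ - (-46))(λ - (-37)). Eigenvalues: -46, -37.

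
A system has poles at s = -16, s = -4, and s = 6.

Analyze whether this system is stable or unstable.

Pole(s) at s = 6 are not in the left half-plane. System is unstable.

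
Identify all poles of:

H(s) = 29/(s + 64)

Pole is where denominator = 0: s + 64 = 0, so s = -64.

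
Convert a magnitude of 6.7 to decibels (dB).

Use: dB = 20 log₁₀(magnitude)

dB = 20 log₁₀(6.7) = 16.5 dB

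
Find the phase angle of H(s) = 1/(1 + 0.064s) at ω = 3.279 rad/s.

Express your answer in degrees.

Phase = -arctan(ωτ) = -arctan(3.279 × 0.064) = -11.9°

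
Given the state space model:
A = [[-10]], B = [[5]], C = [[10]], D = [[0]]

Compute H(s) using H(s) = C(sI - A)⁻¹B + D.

(sI - A)⁻¹ = 1/(s + 10). H(s) = 10 × 5/(s + 10) + 0 = 50/(s + 10).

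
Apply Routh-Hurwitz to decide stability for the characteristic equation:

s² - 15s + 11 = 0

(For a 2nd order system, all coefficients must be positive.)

Coefficients: 1, -15, 11. b=-15 not positive, so system is unstable.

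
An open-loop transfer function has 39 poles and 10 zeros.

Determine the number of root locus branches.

Root locus has n branches where n = number of poles = 39.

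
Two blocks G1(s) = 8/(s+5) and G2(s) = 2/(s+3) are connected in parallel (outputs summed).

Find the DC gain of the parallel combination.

Parallel: G_eq = G1 + G2. DC gain = G1(0) + G2(0) = 8/5 + 2/3 = 1.6 + 0.6667 = 2.2667.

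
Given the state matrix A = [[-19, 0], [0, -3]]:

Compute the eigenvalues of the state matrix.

For diagonal matrix, eigenvalues are diagonal entries: λ₁ = -19, λ₂ = -3.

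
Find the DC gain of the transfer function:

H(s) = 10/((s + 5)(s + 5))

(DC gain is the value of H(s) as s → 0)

DC gain = H(0) = 10/(5 × 5) = 10/25 = 0.4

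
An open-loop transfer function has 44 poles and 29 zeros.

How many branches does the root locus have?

Root locus has n branches where n = number of poles = 44.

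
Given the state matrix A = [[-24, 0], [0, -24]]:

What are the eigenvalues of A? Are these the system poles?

For diagonal matrix, eigenvalues are diagonal entries: λ₁ = -24, λ₂ = -24. Eigenvalues of A = system poles.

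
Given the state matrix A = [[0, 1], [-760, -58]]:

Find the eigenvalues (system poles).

det(A - λI) = λ² - (-58)λ + 760 = (λ - (-38))(λ - (-20)). Eigenvalues: -38, -20.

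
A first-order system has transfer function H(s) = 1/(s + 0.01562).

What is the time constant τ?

For H(s) = 1/(s + 1/τ), the pole is at -1/τ = -0.01562, so τ = 1/0.01562 = 64.02 s.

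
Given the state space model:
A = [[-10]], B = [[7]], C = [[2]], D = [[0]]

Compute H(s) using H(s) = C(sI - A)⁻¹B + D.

(sI - A)⁻¹ = 1/(s + 10). H(s) = 2 × 7/(s + 10) + 0 = 14/(s + 10).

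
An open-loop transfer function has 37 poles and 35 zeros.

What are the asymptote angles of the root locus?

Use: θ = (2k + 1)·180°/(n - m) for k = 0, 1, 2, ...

n - m = 37 - 35 = 2. Angles: θk = (2k + 1)·180°/2 = 90°, 270°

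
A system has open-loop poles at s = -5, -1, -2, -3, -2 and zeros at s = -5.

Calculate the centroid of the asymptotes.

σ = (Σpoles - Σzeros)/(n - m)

σ = (Σpoles - Σzeros)/(n - m) = (-13 - (-5))/(5 - 1) = -8/4 = -2.0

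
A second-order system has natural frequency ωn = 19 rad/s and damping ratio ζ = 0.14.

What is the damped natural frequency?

ωd = ωn√(1 - ζ²) = 19√(1 - 0.14²) = 18.81 rad/s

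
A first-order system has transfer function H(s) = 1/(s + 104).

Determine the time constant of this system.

For H(s) = 1/(s + 1/τ), the pole is at -1/τ = -104, so τ = 1/104 = 0.0096 s.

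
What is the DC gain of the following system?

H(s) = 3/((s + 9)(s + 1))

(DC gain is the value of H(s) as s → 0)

DC gain = H(0) = 3/(9 × 1) = 3/9 = 0.3333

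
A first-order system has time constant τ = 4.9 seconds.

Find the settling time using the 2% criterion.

For first-order system, 2% settling time ≈ 4τ = 4 × 4.9 = 19.6 s.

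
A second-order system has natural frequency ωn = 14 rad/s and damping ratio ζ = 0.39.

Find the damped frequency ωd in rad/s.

ωd = ωn√(1 - ζ²) = 14√(1 - 0.39²) = 12.89 rad/s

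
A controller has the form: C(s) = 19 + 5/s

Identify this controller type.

This is a Proportional-Integral (PI) controller.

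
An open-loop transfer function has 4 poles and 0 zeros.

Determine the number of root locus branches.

Root locus has n branches where n = number of poles = 4.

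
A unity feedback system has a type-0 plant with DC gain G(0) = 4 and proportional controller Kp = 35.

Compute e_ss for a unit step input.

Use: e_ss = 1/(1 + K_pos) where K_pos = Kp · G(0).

K_pos = Kp · G(0) = 35 × 4 = 140. e_ss = 1/(1 + 140) = 0.0071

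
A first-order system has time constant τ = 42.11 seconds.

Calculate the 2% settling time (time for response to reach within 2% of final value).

For first-order system, 2% settling time ≈ 4τ = 4 × 42.11 = 168.44 s.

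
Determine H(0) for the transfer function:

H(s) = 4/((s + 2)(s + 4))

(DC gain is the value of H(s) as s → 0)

DC gain = H(0) = 4/(2 × 4) = 4/8 = 0.5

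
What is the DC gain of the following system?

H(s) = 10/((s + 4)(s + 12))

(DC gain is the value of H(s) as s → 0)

DC gain = H(0) = 10/(4 × 12) = 10/48 = 0.2083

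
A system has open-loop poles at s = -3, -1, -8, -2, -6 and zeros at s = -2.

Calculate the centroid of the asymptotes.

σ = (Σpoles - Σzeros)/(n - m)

σ = (Σpoles - Σzeros)/(n - m) = (-20 - (-2))/(5 - 1) = -18/4 = -4.5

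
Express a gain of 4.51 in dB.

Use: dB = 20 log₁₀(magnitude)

dB = 20 log₁₀(4.51) = 13.1 dB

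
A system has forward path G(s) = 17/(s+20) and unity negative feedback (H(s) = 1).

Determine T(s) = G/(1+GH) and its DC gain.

T(s) = G/(1+GH) = [17/(s+20)] / [1 + 17/(s+20)] = 17/(s+20+17) = 17/(s+37). DC gain = 17/37 = 0.4595.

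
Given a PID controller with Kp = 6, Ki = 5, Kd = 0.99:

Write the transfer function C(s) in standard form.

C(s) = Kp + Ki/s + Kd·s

Substituting values: C(s) = 6 + 5/s + 0.99s = (0.99s² + 6s + 5)/s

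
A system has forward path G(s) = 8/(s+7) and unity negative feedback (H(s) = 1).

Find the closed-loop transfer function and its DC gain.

T(s) = G/(1+GH) = [8/(s+7)] / [1 + 8/(s+7)] = 8/(s+7+8) = 8/(s+15). DC gain = 8/15 = 0.5333.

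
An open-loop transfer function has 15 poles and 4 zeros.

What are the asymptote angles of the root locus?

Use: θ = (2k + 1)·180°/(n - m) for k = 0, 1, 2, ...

n - m = 15 - 4 = 11. Angles: θk = (2k + 1)·180°/11 = 16.36°, 49.09°, 81.82°, 114.55°, 147.27°, 180°, 212.73°, 245.45°, 278.18°, 310.91°, 343.64°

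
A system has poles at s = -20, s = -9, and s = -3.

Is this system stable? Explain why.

All poles are in the left half-plane. System is stable.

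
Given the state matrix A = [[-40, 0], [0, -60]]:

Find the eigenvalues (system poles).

For diagonal matrix, eigenvalues are diagonal entries: λ₁ = -40, λ₂ = -60.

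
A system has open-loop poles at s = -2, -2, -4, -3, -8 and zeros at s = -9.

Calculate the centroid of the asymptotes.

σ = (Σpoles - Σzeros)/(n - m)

σ = (Σpoles - Σzeros)/(n - m) = (-19 - (-9))/(5 - 1) = -10/4 = -2.5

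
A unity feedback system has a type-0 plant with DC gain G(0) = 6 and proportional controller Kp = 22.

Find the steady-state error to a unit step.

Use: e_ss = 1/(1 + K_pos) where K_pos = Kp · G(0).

K_pos = Kp · G(0) = 22 × 6 = 132. e_ss = 1/(1 + 132) = 0.0075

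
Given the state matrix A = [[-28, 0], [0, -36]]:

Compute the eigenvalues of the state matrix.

For diagonal matrix, eigenvalues are diagonal entries: λ₁ = -28, λ₂ = -36.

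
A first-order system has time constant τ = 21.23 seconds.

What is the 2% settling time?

For first-order system, 2% settling time ≈ 4τ = 4 × 21.23 = 84.92 s.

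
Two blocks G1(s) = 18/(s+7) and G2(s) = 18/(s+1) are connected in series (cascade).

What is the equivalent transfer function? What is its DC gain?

Series: multiply transfer functions. G_eq = 18/(s+7) × 18/(s+1) = 324/((s+7)(s+1)). DC gain = 324/(7×1) = 46.2857.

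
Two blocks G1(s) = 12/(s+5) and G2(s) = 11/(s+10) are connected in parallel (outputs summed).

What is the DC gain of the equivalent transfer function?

Parallel: G_eq = G1 + G2. DC gain = G1(0) + G2(0) = 12/5 + 11/10 = 2.4 + 1.1 = 3.5.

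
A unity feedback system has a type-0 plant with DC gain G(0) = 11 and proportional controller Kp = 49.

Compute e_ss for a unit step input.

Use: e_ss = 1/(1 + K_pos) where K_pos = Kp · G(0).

K_pos = Kp · G(0) = 49 × 11 = 539. e_ss = 1/(1 + 539) = 0.0019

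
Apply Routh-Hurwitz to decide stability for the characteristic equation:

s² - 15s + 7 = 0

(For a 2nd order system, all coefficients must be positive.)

Coefficients: 1, -15, 7. b=-15 not positive, so system is unstable.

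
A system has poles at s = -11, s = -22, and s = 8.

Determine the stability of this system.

Pole(s) at s = 8 are not in the left half-plane. System is unstable.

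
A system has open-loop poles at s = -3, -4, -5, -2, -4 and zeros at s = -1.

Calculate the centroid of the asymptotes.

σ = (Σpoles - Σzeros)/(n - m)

σ = (Σpoles - Σzeros)/(n - m) = (-18 - (-1))/(5 - 1) = -17/4 = -4.25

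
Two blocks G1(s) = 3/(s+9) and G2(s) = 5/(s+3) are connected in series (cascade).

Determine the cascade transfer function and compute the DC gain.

Series: multiply transfer functions. G_eq = 3/(s+9) × 5/(s+3) = 15/((s+9)(s+3)). DC gain = 15/(9×3) = 0.5556.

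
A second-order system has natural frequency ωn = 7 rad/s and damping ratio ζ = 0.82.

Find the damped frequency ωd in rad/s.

ωd = ωn√(1 - ζ²) = 7√(1 - 0.82²) = 4.01 rad/s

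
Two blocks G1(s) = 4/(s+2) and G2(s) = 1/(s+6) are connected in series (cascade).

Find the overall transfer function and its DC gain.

Series: multiply transfer functions. G_eq = 4/(s+2) × 1/(s+6) = 4/((s+2)(s+6)). DC gain = 4/(2×6) = 0.3333.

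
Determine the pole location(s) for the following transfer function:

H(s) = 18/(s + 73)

Pole is where denominator = 0: s + 73 = 0, so s = -73.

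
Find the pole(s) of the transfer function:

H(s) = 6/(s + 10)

Pole is where denominator = 0: s + 10 = 0, so s = -10.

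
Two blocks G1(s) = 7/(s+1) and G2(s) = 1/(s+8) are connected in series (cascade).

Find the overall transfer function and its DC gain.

Series: multiply transfer functions. G_eq = 7/(s+1) × 1/(s+8) = 7/((s+1)(s+8)). DC gain = 7/(1×8) = 0.875.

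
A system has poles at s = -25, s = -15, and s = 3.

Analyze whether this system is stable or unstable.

Pole(s) at s = 3 are not in the left half-plane. System is unstable.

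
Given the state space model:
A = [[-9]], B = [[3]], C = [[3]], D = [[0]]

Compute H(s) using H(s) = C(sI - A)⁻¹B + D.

(sI - A)⁻¹ = 1/(s + 9). H(s) = 3 × 3/(s + 9) + 0 = 9/(s + 9).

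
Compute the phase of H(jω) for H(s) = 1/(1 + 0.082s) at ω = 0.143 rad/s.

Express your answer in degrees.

Phase = -arctan(ωτ) = -arctan(0.143 × 0.082) = -0.7°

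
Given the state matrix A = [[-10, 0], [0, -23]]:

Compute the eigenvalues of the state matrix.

For diagonal matrix, eigenvalues are diagonal entries: λ₁ = -10, λ₂ = -23.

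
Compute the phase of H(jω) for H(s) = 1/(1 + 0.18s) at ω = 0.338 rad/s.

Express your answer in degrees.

Phase = -arctan(ωτ) = -arctan(0.338 × 0.18) = -3.5°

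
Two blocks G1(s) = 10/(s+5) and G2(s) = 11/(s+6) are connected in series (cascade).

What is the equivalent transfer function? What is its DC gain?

Series: multiply transfer functions. G_eq = 10/(s+5) × 11/(s+6) = 110/((s+5)(s+6)). DC gain = 110/(5×6) = 3.6667.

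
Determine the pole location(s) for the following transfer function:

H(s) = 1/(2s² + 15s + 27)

Discriminant = 15² - 4×2×27 = 225 - 216 = 9 > 0, so two distinct real poles. Using quadratic formula: s = (-15 ± √9)/(2×2) = (-15 ± √9)/4, with √9 = 3. s₁ = -12/4 = -3, s₂ = -18/4 = -4.5. Poles: s₁ = -3, s₂ = -4.5.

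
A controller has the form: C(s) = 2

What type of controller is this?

This is a Proportional (P) controller.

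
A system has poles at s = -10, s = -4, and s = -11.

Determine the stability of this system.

All poles are in the left half-plane. System is stable.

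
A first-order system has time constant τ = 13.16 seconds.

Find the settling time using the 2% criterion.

For first-order system, 2% settling time ≈ 4τ = 4 × 13.16 = 52.64 s.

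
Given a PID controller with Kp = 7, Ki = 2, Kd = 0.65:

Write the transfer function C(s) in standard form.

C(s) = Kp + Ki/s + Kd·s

Substituting values: C(s) = 7 + 2/s + 0.65s = (0.65s² + 7s + 2)/s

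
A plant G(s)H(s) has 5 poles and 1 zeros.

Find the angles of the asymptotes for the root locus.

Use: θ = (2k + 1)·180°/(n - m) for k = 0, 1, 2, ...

n - m = 5 - 1 = 4. Angles: θk = (2k + 1)·180°/4 = 45°, 135°, 225°, 315°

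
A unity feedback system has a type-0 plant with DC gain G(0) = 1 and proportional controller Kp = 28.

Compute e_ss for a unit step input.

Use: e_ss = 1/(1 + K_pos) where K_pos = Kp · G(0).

K_pos = Kp · G(0) = 28 × 1 = 28. e_ss = 1/(1 + 28) = 0.0345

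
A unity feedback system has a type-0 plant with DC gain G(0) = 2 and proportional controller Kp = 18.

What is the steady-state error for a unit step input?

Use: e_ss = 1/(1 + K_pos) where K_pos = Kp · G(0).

K_pos = Kp · G(0) = 18 × 2 = 36. e_ss = 1/(1 + 36) = 0.0270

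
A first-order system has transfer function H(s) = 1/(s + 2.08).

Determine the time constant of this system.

For H(s) = 1/(s + 1/τ), the pole is at -1/τ = -2.08, so τ = 1/2.08 = 0.4808 s.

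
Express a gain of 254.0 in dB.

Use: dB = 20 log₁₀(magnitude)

dB = 20 log₁₀(254.0) = 48.1 dB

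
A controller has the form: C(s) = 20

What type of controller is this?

This is a Proportional (P) controller.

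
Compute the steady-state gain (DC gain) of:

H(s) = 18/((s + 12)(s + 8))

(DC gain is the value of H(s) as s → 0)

DC gain = H(0) = 18/(12 × 8) = 18/96 = 0.1875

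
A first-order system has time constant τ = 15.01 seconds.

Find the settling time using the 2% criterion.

For first-order system, 2% settling time ≈ 4τ = 4 × 15.01 = 60.04 s.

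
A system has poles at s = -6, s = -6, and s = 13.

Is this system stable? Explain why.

Pole(s) at s = 13 are not in the left half-plane. System is unstable.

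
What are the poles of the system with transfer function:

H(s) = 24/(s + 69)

Pole is where denominator = 0: s + 69 = 0, so s = -69.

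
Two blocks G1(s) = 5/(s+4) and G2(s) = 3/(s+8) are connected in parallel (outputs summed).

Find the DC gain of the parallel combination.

Parallel: G_eq = G1 + G2. DC gain = G1(0) + G2(0) = 5/4 + 3/8 = 1.25 + 0.375 = 1.625.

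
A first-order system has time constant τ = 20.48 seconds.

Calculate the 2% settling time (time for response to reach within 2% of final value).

For first-order system, 2% settling time ≈ 4τ = 4 × 20.48 = 81.92 s.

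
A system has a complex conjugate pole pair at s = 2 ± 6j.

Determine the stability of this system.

Real part of poles is 2 (> 0, right half-plane). Unstable.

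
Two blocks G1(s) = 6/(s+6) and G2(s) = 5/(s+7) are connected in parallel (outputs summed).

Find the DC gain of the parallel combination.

Parallel: G_eq = G1 + G2. DC gain = G1(0) + G2(0) = 6/6 + 5/7 = 1 + 0.7143 = 1.7143.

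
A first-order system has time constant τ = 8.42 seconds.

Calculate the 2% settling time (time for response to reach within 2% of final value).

For first-order system, 2% settling time ≈ 4τ = 4 × 8.42 = 33.68 s.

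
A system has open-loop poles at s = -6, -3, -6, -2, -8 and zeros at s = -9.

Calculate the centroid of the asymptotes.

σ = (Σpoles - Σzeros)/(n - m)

σ = (Σpoles - Σzeros)/(n - m) = (-25 - (-9))/(5 - 1) = -16/4 = -4.0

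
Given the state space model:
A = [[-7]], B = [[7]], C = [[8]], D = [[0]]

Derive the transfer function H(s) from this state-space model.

(sI - A)⁻¹ = 1/(s + 7). H(s) = 8 × 7/(s + 7) + 0 = 56/(s + 7).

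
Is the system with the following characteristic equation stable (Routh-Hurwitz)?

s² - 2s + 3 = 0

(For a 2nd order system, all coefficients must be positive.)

Coefficients: 1, -2, 3. b=-2 not positive, so system is unstable.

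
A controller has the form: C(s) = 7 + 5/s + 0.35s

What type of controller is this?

This is a Proportional-Integral-Derivative (PID) controller.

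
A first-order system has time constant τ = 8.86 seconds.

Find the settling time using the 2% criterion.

For first-order system, 2% settling time ≈ 4τ = 4 × 8.86 = 35.44 s.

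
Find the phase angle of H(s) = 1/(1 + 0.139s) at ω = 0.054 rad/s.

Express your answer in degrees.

Phase = -arctan(ωτ) = -arctan(0.054 × 0.139) = -0.4°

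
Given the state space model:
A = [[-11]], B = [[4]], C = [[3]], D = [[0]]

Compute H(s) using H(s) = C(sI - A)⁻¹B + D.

(sI - A)⁻¹ = 1/(s + 11). H(s) = 3 × 4/(s + 11) + 0 = 12/(s + 11).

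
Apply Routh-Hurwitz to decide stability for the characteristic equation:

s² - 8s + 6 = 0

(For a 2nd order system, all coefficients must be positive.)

Coefficients: 1, -8, 6. b=-8 not positive, so system is unstable.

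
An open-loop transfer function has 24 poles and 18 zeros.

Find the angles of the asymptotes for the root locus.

n - m = 24 - 18 = 6. Angles: θk = (2k + 1)·180°/6 = 30°, 90°, 150°, 210°, 270°, 330°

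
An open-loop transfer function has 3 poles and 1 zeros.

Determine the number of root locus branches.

Root locus has n branches where n = number of poles = 3.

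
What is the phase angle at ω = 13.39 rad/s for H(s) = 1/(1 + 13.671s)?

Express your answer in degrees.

Phase = -arctan(ωτ) = -arctan(13.39 × 13.671) = -89.7°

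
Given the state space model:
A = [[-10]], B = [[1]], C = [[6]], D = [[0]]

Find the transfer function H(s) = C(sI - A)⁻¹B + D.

(sI - A)⁻¹ = 1/(s + 10). H(s) = 6 × 1/(s + 10) + 0 = 6/(s + 10).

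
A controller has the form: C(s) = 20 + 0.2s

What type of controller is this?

This is a Proportional-Derivative (PD) controller.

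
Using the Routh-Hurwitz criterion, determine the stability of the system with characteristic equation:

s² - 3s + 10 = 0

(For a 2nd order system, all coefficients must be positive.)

Coefficients: 1, -3, 10. b=-3 not positive, so system is unstable.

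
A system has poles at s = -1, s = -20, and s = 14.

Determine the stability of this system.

Pole(s) at s = 14 are not in the left half-plane. System is unstable.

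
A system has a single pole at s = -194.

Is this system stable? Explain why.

Pole at s = -194 is in the left half-plane. Stable.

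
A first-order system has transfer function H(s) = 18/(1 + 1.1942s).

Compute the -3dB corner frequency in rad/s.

Corner frequency = 1/τ = 1/1.1942 = 0.837 rad/s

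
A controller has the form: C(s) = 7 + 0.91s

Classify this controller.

This is a Proportional-Derivative (PD) controller.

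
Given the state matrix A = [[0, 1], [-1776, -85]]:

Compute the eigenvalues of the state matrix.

det(A - λI) = λ² - (-85)λ + 1776 = (λ - (-37))(λ - (-48)). Eigenvalues: -37, -48.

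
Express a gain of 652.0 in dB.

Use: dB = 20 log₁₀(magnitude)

dB = 20 log₁₀(652.0) = 56.3 dB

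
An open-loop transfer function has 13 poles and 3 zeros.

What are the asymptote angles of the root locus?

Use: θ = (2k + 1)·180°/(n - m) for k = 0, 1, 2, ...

n - m = 13 - 3 = 10. Angles: θk = (2k + 1)·180°/10 = 18°, 54°, 90°, 126°, 162°, 198°, 234°, 270°, 306°, 342°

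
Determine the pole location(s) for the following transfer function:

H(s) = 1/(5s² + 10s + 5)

Discriminant = 10² - 4×5×5 = 100 - 100 = 0, so there is a repeated real pole at s = -10/(2×5) = -10/10 = -1. Pole: s = -1 (repeated, multiplicity 2).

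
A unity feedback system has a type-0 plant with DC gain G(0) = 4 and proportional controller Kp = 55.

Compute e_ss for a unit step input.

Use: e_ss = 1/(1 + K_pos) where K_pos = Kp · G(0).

K_pos = Kp · G(0) = 55 × 4 = 220. e_ss = 1/(1 + 220) = 0.0045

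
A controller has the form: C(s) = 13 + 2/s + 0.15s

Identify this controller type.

This is a Proportional-Integral-Derivative (PID) controller.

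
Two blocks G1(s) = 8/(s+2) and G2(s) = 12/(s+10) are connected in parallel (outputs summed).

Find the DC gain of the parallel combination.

Parallel: G_eq = G1 + G2. DC gain = G1(0) + G2(0) = 8/2 + 12/10 = 4 + 1.2 = 5.2.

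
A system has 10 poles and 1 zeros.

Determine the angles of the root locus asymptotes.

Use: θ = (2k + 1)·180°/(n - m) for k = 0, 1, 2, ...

n - m = 10 - 1 = 9. Angles: θk = (2k + 1)·180°/9 = 20°, 60°, 100°, 140°, 180°, 220°, 260°, 300°, 340°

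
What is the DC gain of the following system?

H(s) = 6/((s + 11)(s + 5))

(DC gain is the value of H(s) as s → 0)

DC gain = H(0) = 6/(11 × 5) = 6/55 = 0.1091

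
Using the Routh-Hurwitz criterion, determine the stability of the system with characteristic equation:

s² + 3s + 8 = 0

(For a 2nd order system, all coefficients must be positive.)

Coefficients: 1, 3, 8. All positive, so system is stable.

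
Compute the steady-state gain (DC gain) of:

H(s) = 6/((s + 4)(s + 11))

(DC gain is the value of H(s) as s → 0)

DC gain = H(0) = 6/(4 × 11) = 6/44 = 0.1364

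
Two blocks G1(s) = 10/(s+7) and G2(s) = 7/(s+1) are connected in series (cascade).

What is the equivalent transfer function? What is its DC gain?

Series: multiply transfer functions. G_eq = 10/(s+7) × 7/(s+1) = 70/((s+7)(s+1)). DC gain = 70/(7×1) = 10.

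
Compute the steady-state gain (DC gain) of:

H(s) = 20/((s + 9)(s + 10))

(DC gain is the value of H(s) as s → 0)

DC gain = H(0) = 20/(9 × 10) = 20/90 = 0.2222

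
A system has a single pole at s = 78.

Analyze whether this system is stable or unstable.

Pole at s = 78 is in the right half-plane. Unstable.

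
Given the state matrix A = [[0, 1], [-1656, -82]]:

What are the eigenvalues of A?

det(A - λI) = λ² - (-82)λ + 1656 = (λ - (-46))(λ - (-36)). Eigenvalues: -46, -36.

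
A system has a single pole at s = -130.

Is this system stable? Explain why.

Pole at s = -130 is in the left half-plane. Stable.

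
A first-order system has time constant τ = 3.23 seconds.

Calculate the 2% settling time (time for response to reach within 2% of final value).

For first-order system, 2% settling time ≈ 4τ = 4 × 3.23 = 12.92 s.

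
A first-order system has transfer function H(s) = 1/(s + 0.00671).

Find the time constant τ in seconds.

For H(s) = 1/(s + 1/τ), the pole is at -1/τ = -0.00671, so τ = 1/0.00671 = 149 s.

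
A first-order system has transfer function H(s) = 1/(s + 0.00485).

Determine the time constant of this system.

For H(s) = 1/(s + 1/τ), the pole is at -1/τ = -0.00485, so τ = 1/0.00485 = 206.2 s.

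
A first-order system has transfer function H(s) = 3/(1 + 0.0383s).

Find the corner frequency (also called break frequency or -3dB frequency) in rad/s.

Corner frequency = 1/τ = 1/0.0383 = 26.11 rad/s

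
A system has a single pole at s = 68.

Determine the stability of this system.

Pole at s = 68 is in the right half-plane. Unstable.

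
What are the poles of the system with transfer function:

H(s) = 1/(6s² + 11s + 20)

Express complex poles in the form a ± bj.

Discriminant = 11² - 4×6×20 = 121 - 480 = -359 < 0, so the poles are a complex conjugate pair s = (-11 ± j√359)/(2×6). Real part = -11/(2×6) = -11/12 ≈ -0.9167; imaginary part = ±√359/(2×6) ≈ 1.5789. Poles: s = -0.9167 ± 1.5789j.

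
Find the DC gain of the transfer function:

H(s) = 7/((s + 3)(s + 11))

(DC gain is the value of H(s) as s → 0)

DC gain = H(0) = 7/(3 × 11) = 7/33 = 0.2121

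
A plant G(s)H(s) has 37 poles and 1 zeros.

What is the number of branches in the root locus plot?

Root locus has n branches where n = number of poles = 37.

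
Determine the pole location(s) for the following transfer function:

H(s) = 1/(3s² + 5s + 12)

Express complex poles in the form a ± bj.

Discriminant = 5² - 4×3×12 = 25 - 144 = -119 < 0, so the poles are a complex conjugate pair s = (-5 ± j√119)/(2×3). Real part = -5/(2×3) = -5/6 ≈ -0.8333; imaginary part = ±√119/(2×3) ≈ 1.8181. Poles: s = -0.8333 ± 1.8181j.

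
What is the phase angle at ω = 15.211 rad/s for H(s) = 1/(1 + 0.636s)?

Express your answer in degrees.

Phase = -arctan(ωτ) = -arctan(15.211 × 0.636) = -84.1°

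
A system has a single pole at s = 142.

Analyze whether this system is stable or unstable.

Pole at s = 142 is in the right half-plane. Unstable.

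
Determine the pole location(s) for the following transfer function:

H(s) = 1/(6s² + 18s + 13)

Discriminant = 18² - 4×6×13 = 324 - 312 = 12 > 0, so two distinct real poles. Using quadratic formula: s = (-18 ± √12)/(2×6) = (-18 ± √12)/12, with √12 ≈ 3.4641. s₁ ≈ -1.2113, s₂ ≈ -1.7887. Poles: s₁ = -1.2113, s₂ = -1.7887.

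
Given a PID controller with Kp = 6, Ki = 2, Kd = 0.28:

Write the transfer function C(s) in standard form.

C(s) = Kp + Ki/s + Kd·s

Substituting values: C(s) = 6 + 2/s + 0.28s = (0.28s² + 6s + 2)/s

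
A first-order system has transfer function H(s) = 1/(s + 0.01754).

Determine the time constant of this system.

For H(s) = 1/(s + 1/τ), the pole is at -1/τ = -0.01754, so τ = 1/0.01754 = 57.01 s.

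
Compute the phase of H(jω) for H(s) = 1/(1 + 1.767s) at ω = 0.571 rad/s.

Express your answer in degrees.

Phase = -arctan(ωτ) = -arctan(0.571 × 1.767) = -45.3°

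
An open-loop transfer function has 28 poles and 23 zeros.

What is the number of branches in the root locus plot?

Root locus has n branches where n = number of poles = 28.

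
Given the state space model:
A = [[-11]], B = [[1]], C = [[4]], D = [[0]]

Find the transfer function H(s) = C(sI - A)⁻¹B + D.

(sI - A)⁻¹ = 1/(s + 11). H(s) = 4 × 1/(s + 11) + 0 = 4/(s + 11).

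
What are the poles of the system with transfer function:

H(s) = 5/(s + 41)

Pole is where denominator = 0: s + 41 = 0, so s = -41.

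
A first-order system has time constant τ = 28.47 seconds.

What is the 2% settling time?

For first-order system, 2% settling time ≈ 4τ = 4 × 28.47 = 113.88 s.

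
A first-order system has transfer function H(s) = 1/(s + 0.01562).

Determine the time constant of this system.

For H(s) = 1/(s + 1/τ), the pole is at -1/τ = -0.01562, so τ = 1/0.01562 = 64.02 s.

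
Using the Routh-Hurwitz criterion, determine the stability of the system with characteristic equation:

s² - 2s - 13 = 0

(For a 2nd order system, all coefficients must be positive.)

Coefficients: 1, -2, -13. b=-2, c=-13 not positive, so system is unstable.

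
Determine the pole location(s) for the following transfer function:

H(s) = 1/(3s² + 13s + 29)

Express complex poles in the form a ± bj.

Discriminant = 13² - 4×3×29 = 169 - 348 = -179 < 0, so the poles are a complex conjugate pair s = (-13 ± j√179)/(2×3). Real part = -13/(2×3) = -13/6 ≈ -2.1667; imaginary part = ±√179/(2×3) ≈ 2.2298. Poles: s = -2.1667 ± 2.2298j.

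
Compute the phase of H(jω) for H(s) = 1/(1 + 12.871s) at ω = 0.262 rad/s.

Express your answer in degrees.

Phase = -arctan(ωτ) = -arctan(0.262 × 12.871) = -73.5°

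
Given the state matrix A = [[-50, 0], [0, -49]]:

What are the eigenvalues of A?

For diagonal matrix, eigenvalues are diagonal entries: λ₁ = -50, λ₂ = -49.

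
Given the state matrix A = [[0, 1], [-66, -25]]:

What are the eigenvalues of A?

det(A - λI) = λ² - (-25)λ + 66 = (λ - (-3))(λ - (-22)). Eigenvalues: -3, -22.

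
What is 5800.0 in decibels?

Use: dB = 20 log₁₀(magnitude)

dB = 20 log₁₀(5800.0) = 75.3 dB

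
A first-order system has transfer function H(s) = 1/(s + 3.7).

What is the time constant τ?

For H(s) = 1/(s + 1/τ), the pole is at -1/τ = -3.7, so τ = 1/3.7 = 0.2703 s.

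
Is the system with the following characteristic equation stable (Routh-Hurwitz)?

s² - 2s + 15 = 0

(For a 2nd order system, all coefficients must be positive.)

Coefficients: 1, -2, 15. b=-2 not positive, so system is unstable.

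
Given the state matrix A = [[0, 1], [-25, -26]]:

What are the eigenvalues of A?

det(A - λI) = λ² - (-26)λ + 25 = (λ - (-1))(λ - (-25)). Eigenvalues: -1, -25.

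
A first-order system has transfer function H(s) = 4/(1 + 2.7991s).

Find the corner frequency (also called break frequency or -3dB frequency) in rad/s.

Corner frequency = 1/τ = 1/2.7991 = 0.357 rad/s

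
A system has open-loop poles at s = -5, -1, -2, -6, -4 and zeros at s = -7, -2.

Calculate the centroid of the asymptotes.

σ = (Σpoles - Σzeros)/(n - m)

σ = (Σpoles - Σzeros)/(n - m) = (-18 - (-9))/(5 - 2) = -9/3 = -3.0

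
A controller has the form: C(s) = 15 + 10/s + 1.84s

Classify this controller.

This is a Proportional-Integral-Derivative (PID) controller.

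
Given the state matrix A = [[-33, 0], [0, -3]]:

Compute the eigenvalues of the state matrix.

For diagonal matrix, eigenvalues are diagonal entries: λ₁ = -33, λ₂ = -3.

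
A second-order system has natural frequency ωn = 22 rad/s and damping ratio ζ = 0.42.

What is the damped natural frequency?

ωd = ωn√(1 - ζ²) = 22√(1 - 0.42²) = 19.97 rad/s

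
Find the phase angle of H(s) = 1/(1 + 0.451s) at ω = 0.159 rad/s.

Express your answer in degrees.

Phase = -arctan(ωτ) = -arctan(0.159 × 0.451) = -4.1°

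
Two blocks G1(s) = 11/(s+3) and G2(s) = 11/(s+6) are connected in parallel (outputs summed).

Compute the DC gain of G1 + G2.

Parallel: G_eq = G1 + G2. DC gain = G1(0) + G2(0) = 11/3 + 11/6 = 3.6667 + 1.8333 = 5.5.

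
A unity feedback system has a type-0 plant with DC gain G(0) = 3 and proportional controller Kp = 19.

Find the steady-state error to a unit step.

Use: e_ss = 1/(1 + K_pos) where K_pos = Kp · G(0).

K_pos = Kp · G(0) = 19 × 3 = 57. e_ss = 1/(1 + 57) = 0.0172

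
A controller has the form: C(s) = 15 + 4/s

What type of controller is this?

This is a Proportional-Integral (PI) controller.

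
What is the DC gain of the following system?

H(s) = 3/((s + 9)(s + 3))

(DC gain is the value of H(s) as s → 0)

DC gain = H(0) = 3/(9 × 3) = 3/27 = 0.1111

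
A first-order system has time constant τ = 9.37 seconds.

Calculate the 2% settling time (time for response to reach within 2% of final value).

For first-order system, 2% settling time ≈ 4τ = 4 × 9.37 = 37.48 s.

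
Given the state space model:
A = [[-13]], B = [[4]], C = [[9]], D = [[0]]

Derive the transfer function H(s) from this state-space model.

(sI - A)⁻¹ = 1/(s + 13). H(s) = 9 × 4/(s + 13) + 0 = 36/(s + 13).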